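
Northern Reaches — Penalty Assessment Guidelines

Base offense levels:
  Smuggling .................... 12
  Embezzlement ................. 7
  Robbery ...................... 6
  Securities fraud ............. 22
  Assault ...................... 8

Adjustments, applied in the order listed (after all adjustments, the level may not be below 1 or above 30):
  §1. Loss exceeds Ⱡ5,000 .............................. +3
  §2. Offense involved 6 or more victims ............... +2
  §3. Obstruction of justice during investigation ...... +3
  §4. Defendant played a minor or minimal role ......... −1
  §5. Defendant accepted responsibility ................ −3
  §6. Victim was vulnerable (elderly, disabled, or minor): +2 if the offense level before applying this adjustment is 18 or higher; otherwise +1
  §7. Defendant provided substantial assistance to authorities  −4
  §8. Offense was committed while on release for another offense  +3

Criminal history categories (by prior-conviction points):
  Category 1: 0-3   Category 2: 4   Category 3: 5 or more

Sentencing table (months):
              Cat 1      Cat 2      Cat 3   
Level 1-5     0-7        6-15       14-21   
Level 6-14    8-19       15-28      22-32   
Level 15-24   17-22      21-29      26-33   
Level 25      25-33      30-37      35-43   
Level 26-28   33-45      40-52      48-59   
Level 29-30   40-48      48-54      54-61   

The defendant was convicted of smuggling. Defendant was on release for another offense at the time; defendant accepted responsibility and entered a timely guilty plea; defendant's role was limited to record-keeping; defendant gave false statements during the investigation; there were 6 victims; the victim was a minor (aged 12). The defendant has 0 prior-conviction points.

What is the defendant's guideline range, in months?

17-22 months

Base offense level for smuggling: 12.
§2 applies: 12 + 2 = 14.
§3 applies: 14 + 3 = 17.
§4 applies: 17 − 1 = 16.
§5 applies: 16 − 3 = 13.
§6 applies (level before this adjustment is 13 < 18, so +1): 13 + 1 = 14.
§8 applies: 14 + 3 = 17.
Final offense level: 17.
Criminal history: 0 prior points → Category 1 (0-3).
Level 17 falls in the 15-24 band.
Grid: Level 15-24 × Category 1 = 17-22 months.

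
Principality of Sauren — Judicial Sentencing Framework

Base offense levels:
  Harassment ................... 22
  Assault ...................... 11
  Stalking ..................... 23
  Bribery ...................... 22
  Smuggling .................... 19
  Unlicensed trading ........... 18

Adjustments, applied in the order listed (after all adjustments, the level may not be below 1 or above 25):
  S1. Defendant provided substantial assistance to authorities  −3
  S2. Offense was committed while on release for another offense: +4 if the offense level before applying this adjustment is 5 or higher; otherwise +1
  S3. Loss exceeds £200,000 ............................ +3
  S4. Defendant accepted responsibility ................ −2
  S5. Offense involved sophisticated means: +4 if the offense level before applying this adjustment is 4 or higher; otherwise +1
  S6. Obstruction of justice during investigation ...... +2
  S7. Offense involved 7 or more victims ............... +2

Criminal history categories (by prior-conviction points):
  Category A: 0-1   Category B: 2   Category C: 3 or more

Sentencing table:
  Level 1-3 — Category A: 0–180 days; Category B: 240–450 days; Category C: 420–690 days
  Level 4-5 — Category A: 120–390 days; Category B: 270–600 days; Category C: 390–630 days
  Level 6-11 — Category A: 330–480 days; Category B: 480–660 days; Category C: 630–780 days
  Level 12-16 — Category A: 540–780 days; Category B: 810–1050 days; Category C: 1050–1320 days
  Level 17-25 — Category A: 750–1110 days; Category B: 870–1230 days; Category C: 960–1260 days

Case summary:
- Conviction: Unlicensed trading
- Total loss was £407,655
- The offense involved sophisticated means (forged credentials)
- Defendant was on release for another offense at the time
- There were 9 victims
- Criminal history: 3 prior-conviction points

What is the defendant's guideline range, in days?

960-1260 days

Base offense level for unlicensed trading: 18.
S1 does not apply.
S2 applies (level before this adjustment is 18 ≥ 5, so +4): 18 + 4 = 22.
S3 applies: 22 + 3 = 25.
S4 does not apply.
S5 applies (level before this adjustment is 25 ≥ 4, so +4): 25 + 4 = 29.
S7 applies: 29 + 2 = 31.
Level 31 exceeds the maximum of 25; capped at 25.
Final offense level: 25.
Criminal history: 3 prior points → Category C (3+).
Level 25 falls in the 17-25 band.
Grid: Level 17-25 × Category C = 960-1260 days.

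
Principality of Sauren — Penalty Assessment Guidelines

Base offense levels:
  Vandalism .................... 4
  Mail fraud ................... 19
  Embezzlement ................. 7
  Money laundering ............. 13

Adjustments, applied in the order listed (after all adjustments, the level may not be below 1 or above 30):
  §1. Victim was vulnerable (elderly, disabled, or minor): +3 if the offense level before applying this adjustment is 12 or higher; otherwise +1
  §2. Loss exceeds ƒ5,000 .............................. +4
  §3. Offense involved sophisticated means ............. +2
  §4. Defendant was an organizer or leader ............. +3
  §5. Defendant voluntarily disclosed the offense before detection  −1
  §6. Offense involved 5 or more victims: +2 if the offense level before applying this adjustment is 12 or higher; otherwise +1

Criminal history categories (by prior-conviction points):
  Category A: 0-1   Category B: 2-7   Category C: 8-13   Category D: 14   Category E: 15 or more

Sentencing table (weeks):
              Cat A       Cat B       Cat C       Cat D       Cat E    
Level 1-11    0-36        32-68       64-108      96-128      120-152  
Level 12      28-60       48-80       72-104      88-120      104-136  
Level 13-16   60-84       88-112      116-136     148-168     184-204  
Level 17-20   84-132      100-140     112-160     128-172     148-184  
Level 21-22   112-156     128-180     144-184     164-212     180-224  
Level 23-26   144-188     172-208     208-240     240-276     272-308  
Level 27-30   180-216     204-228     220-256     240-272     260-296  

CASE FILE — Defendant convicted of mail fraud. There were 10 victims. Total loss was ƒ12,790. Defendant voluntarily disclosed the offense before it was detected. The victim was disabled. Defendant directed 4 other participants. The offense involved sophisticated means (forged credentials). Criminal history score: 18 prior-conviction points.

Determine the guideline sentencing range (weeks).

Base offense level for mail fraud: 19.
§1 applies (level before this adjustment is 19 ≥ 12, so +3): 19 + 3 = 22.
§2 applies: 22 + 4 = 26.
§3 applies: 26 + 2 = 28.
§4 applies: 28 + 3 = 31.
§5 applies: 31 − 1 = 30.
§6 applies (level before this adjustment is 30 ≥ 12, so +2): 30 + 2 = 32.
Level 32 exceeds the maximum of 30; capped at 30.
Final offense level: 30.
Criminal history: 18 prior points → Category E (15+).
Level 30 falls in the 27-30 band.
Grid: Level 27-30 × Category E = 260-296 weeks.

260-296 weeks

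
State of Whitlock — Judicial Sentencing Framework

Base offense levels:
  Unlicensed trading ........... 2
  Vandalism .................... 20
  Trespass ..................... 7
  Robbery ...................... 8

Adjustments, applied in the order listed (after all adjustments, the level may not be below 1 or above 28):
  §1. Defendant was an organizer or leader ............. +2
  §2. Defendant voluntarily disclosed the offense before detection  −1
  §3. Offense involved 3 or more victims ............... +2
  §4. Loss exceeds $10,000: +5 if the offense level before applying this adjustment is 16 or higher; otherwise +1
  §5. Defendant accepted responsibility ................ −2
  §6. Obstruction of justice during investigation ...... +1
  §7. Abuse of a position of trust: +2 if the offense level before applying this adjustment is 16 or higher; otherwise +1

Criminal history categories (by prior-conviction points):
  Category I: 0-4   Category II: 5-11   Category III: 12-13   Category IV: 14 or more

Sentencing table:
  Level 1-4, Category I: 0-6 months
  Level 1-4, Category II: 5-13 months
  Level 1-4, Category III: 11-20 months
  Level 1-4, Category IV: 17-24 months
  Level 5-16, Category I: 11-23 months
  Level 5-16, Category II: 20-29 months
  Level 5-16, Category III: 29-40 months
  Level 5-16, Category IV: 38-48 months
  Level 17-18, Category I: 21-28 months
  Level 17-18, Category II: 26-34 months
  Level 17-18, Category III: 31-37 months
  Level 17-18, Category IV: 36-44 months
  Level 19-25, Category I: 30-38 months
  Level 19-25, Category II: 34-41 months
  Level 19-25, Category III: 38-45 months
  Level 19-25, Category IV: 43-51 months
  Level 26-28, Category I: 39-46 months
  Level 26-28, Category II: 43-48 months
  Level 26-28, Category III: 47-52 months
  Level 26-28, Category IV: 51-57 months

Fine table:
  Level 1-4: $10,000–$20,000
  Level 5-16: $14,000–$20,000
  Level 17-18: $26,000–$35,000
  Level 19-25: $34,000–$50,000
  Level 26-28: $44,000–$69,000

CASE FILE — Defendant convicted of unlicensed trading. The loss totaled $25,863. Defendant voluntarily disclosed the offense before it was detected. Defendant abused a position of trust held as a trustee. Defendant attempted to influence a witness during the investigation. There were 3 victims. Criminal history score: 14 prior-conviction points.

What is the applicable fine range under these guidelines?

$14,000–$20,000

Base offense level for unlicensed trading: 2.
§2 applies: 2 − 1 = 1.
§3 applies: 1 + 2 = 3.
§4 applies (level before this adjustment is 3 < 16, so +1): 3 + 1 = 4.
§5 does not apply.
§6 applies: 4 + 1 = 5.
§7 applies (level before this adjustment is 5 < 16, so +1): 5 + 1 = 6.
Final offense level: 6.
Level 6 falls in the 5-16 band.
Fine table: Level 5-16 → $14,000–$20,000.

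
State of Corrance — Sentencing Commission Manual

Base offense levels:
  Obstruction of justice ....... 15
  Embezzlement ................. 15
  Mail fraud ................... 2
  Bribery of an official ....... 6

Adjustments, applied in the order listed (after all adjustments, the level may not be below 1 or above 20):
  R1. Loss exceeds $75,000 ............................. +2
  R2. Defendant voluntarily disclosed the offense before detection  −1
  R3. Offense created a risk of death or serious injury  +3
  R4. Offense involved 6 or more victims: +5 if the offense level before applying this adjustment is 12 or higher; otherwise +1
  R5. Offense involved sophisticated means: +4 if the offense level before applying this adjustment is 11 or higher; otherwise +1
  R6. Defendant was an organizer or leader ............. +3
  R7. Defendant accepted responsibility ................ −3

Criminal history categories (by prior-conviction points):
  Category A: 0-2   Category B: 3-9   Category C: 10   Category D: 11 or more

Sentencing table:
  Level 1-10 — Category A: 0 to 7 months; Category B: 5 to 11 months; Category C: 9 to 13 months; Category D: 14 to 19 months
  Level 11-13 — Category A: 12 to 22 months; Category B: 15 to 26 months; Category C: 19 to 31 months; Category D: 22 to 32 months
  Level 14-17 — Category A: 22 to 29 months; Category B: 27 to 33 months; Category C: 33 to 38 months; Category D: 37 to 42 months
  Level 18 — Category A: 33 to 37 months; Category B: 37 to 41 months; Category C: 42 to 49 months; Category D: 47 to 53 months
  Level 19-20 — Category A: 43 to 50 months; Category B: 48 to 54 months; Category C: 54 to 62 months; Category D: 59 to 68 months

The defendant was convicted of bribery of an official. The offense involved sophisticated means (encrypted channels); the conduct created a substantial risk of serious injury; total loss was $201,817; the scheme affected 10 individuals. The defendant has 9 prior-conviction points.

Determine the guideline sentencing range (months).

27-33 months

Base offense level for bribery of an official: 6.
R1 applies: 6 + 2 = 8.
R2 does not apply.
R3 applies: 8 + 3 = 11.
R4 applies (level before this adjustment is 11 < 12, so +1): 11 + 1 = 12.
R5 applies (level before this adjustment is 12 ≥ 11, so +4): 12 + 4 = 16.
Final offense level: 16.
Criminal history: 9 prior points → Category B (3-9).
Level 16 falls in the 14-17 band.
Grid: Level 14-17 × Category B = 27-33 months.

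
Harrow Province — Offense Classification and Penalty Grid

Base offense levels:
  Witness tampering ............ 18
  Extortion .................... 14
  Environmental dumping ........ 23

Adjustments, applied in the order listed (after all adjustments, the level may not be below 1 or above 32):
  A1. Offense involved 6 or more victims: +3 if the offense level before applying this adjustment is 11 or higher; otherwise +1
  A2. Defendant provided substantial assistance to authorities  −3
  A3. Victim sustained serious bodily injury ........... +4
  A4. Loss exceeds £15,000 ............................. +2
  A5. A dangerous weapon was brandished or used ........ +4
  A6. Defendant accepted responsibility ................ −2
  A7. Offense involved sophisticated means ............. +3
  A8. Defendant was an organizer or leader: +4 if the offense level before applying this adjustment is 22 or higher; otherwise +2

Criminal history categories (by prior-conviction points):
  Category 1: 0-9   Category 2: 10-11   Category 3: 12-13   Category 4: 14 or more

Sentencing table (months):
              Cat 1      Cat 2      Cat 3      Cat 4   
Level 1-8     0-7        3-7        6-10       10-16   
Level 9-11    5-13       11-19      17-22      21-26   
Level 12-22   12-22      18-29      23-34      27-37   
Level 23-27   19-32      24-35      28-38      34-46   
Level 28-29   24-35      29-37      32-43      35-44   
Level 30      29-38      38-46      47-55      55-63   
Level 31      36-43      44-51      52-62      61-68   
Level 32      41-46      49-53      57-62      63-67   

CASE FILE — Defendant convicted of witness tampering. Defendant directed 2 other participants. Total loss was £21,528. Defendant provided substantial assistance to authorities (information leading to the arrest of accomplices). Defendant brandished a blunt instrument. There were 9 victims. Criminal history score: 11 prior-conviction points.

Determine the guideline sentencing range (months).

29-37 months

Base offense level for witness tampering: 18.
A1 applies (level before this adjustment is 18 ≥ 11, so +3): 18 + 3 = 21.
A2 applies: 21 − 3 = 18.
A3 does not apply.
A4 applies: 18 + 2 = 20.
A5 applies: 20 + 4 = 24.
A7 does not apply.
A8 applies (level before this adjustment is 24 ≥ 22, so +4): 24 + 4 = 28.
Final offense level: 28.
Criminal history: 11 prior points → Category 2 (10-11).
Level 28 falls in the 28-29 band.
Grid: Level 28-29 × Category 2 = 29-37 months.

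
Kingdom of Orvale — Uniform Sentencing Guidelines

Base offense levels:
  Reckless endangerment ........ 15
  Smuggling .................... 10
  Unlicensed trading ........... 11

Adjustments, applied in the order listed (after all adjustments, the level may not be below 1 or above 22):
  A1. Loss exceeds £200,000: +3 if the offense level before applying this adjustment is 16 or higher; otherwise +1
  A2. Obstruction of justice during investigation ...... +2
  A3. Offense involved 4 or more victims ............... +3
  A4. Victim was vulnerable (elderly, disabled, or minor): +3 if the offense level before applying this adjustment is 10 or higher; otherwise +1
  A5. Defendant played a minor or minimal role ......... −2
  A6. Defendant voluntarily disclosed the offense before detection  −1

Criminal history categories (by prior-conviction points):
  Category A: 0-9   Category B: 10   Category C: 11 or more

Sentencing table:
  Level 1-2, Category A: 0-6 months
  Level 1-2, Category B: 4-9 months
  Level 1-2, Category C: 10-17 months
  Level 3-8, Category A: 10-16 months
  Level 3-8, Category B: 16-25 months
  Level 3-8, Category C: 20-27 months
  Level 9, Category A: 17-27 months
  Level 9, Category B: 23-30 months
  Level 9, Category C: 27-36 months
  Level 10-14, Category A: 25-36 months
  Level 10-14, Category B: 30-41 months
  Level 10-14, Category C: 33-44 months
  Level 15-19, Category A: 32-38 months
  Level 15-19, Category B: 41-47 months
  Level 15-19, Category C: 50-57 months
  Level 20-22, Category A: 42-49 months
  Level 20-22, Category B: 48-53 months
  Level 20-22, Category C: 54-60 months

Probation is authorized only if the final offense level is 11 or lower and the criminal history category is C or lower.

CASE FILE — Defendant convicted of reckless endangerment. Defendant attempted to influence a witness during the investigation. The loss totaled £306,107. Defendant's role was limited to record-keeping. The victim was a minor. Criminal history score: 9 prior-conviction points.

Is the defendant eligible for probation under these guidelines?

No

Base offense level for reckless endangerment: 15.
A1 applies (level before this adjustment is 15 < 16, so +1): 15 + 1 = 16.
A2 applies: 16 + 2 = 18.
A3 does not apply.
A4 applies (level before this adjustment is 18 ≥ 10, so +3): 18 + 3 = 21.
A5 applies: 21 − 2 = 19.
Final offense level: 19.
Criminal history: 9 prior points → Category A (0-9).
Level 19 falls in the 15-19 band.
Grid: Level 15-19 × Category A = 32-38 months.
Probation check: level 19 > 11 and category A ≤ C → not eligible.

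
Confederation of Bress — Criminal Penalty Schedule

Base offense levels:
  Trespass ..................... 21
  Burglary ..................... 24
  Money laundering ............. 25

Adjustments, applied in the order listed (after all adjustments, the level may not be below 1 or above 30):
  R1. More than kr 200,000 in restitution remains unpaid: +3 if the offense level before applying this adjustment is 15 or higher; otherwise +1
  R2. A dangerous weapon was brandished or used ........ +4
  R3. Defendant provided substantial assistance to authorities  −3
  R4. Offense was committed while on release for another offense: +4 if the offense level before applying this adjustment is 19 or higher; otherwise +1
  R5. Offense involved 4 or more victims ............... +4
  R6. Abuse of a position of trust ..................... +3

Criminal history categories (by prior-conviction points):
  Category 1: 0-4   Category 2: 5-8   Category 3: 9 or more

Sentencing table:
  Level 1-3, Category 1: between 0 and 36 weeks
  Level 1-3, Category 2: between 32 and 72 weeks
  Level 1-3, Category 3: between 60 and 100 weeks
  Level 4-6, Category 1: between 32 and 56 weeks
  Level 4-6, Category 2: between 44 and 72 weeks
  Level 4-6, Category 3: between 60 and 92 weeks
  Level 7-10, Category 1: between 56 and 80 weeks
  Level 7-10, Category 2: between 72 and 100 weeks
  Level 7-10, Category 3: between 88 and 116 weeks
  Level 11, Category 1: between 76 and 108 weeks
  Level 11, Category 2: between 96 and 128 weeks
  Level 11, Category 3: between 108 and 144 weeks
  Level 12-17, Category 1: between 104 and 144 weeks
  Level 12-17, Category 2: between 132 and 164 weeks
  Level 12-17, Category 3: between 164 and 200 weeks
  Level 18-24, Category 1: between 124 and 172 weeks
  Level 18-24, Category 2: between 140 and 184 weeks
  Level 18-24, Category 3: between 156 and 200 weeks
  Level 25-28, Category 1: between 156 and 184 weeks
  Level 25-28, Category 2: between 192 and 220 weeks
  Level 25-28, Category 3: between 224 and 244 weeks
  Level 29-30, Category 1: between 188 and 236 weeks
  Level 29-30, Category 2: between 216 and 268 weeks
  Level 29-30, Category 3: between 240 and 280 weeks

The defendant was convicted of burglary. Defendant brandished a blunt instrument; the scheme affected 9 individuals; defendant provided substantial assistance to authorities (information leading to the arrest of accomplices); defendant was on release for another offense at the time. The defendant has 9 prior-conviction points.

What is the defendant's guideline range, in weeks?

Base offense level for burglary: 24.
R1 does not apply.
R2 applies: 24 + 4 = 28.
R3 applies: 28 − 3 = 25.
R4 applies (level before this adjustment is 25 ≥ 19, so +4): 25 + 4 = 29.
R5 applies: 29 + 4 = 33.
R6 does not apply.
Level 33 exceeds the maximum of 30; capped at 30.
Final offense level: 30.
Criminal history: 9 prior points → Category 3 (9+).
Level 30 falls in the 29-30 band.
Grid: Level 29-30 × Category 3 = 240-280 weeks.

240-280 weeks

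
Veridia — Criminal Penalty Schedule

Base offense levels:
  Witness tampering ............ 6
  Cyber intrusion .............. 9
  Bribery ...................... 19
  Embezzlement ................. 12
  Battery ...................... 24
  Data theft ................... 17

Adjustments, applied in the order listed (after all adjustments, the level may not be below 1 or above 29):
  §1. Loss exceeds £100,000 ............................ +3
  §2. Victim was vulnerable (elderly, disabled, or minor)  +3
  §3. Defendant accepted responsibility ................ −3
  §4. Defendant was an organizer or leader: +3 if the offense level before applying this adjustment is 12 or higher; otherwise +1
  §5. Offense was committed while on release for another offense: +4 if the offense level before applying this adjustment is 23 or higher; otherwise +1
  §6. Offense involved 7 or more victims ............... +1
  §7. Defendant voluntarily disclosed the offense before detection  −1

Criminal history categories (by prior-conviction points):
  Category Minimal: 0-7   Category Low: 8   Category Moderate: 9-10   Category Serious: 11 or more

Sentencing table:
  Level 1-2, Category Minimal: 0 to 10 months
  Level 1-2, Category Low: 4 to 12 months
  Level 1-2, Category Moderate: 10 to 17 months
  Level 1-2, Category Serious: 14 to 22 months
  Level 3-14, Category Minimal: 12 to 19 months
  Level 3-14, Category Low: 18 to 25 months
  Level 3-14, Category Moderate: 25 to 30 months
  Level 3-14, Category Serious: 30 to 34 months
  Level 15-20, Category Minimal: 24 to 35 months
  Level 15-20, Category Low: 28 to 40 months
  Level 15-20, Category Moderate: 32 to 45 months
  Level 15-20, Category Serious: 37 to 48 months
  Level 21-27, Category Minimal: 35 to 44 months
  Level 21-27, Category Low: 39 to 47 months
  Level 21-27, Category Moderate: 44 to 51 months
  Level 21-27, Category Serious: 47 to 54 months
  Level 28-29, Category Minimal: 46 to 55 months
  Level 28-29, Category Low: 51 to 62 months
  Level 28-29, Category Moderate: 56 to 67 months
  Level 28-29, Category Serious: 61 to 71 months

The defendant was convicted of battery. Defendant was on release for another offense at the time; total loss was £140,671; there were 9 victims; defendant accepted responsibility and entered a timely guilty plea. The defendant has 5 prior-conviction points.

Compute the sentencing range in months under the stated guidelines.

Base offense level for battery: 24.
§1 applies: 24 + 3 = 27.
§3 applies: 27 − 3 = 24.
§4 does not apply.
§5 applies (level before this adjustment is 24 ≥ 23, so +4): 24 + 4 = 28.
§6 applies: 28 + 1 = 29.
§7 does not apply.
Final offense level: 29.
Criminal history: 5 prior points → Category Minimal (0-7).
Level 29 falls in the 28-29 band.
Grid: Level 28-29 × Category Minimal = 46-55 months.

46-55 months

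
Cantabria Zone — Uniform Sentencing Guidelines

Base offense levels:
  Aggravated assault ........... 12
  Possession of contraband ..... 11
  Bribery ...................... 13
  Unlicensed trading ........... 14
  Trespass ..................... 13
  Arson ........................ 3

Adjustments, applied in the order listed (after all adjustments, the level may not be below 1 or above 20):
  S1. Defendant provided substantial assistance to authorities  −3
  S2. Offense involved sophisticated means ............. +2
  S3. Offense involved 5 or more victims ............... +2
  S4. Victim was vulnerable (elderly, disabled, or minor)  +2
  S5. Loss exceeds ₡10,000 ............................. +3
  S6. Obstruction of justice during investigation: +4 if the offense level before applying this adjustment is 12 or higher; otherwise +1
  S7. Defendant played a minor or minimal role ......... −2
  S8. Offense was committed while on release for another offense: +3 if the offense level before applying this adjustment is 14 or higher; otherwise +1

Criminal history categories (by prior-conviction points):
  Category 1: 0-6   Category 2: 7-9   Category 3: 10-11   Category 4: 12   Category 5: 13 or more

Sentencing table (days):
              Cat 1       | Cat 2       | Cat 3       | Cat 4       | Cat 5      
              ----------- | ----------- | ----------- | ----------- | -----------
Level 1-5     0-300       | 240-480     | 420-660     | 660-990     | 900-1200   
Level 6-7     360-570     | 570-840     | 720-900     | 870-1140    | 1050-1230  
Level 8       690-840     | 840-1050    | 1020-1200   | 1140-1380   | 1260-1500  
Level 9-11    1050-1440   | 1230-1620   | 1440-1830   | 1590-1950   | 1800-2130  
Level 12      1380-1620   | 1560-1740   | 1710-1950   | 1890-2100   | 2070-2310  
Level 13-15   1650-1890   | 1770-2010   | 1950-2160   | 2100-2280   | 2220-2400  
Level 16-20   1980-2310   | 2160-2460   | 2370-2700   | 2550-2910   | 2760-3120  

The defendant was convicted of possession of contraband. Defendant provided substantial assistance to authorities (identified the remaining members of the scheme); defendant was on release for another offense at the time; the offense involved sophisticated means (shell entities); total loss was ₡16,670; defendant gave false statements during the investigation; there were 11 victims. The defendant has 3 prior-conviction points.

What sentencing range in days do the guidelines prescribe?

Base offense level for possession of contraband: 11.
S1 applies: 11 − 3 = 8.
S2 applies: 8 + 2 = 10.
S3 applies: 10 + 2 = 12.
S5 applies: 12 + 3 = 15.
S6 applies (level before this adjustment is 15 ≥ 12, so +4): 15 + 4 = 19.
S8 applies (level before this adjustment is 19 ≥ 14, so +3): 19 + 3 = 22.
Level 22 exceeds the maximum of 20; capped at 20.
Final offense level: 20.
Criminal history: 3 prior points → Category 1 (0-6).
Level 20 falls in the 16-20 band.
Grid: Level 16-20 × Category 1 = 1980-2310 days.

1980-2310 days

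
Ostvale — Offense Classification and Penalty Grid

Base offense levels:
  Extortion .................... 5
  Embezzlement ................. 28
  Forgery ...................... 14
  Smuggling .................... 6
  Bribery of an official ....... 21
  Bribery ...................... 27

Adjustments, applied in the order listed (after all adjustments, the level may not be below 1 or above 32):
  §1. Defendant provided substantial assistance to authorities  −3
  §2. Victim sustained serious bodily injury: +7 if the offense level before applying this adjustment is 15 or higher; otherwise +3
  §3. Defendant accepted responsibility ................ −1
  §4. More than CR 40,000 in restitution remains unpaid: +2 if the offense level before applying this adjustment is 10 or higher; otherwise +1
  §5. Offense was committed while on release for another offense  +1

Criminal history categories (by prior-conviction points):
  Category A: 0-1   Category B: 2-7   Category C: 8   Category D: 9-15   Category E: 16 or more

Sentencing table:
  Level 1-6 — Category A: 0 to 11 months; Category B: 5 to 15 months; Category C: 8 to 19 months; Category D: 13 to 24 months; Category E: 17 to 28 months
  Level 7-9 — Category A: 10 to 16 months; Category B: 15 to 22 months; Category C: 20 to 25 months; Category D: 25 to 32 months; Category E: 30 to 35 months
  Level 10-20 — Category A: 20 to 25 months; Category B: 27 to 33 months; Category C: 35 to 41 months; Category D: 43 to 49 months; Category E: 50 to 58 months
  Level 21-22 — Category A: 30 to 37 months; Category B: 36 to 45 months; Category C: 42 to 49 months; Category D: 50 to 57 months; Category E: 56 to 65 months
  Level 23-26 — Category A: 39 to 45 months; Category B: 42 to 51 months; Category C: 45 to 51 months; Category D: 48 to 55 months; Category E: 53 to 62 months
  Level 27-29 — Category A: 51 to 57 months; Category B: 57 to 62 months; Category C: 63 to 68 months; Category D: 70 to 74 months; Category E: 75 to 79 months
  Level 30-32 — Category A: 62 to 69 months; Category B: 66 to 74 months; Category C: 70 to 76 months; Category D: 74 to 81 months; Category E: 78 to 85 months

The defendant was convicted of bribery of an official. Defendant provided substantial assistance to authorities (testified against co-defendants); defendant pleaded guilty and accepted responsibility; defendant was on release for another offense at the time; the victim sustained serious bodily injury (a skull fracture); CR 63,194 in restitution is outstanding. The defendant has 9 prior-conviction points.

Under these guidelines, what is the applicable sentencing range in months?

Base offense level for bribery of an official: 21.
§1 applies: 21 − 3 = 18.
§2 applies (level before this adjustment is 18 ≥ 15, so +7): 18 + 7 = 25.
§3 applies: 25 − 1 = 24.
§4 applies (level before this adjustment is 24 ≥ 10, so +2): 24 + 2 = 26.
§5 applies: 26 + 1 = 27.
Final offense level: 27.
Criminal history: 9 prior points → Category D (9-15).
Level 27 falls in the 27-29 band.
Grid: Level 27-29 × Category D = 70-74 months.

70-74 months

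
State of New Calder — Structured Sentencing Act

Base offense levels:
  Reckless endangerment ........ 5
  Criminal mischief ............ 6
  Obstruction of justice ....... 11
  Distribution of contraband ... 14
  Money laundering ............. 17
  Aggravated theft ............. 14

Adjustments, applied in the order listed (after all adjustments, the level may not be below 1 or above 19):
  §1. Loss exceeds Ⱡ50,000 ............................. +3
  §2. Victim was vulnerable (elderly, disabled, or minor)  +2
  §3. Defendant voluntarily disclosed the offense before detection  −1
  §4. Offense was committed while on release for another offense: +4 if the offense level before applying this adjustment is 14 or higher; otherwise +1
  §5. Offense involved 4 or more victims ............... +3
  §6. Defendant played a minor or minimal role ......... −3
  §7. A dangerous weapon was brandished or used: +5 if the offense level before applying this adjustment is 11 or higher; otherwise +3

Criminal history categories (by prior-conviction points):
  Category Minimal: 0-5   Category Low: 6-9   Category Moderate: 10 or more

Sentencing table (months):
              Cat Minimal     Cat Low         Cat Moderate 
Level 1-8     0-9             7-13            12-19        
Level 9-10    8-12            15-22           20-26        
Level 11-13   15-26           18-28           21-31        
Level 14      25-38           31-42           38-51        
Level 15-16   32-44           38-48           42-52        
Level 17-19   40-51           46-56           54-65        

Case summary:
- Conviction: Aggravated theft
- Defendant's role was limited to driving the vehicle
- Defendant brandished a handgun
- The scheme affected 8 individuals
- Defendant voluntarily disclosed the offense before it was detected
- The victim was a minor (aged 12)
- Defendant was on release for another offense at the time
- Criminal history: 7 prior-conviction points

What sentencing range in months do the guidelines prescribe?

Base offense level for aggravated theft: 14.
§1 does not apply.
§2 applies: 14 + 2 = 16.
§3 applies: 16 − 1 = 15.
§4 applies (level before this adjustment is 15 ≥ 14, so +4): 15 + 4 = 19.
§5 applies: 19 + 3 = 22.
§6 applies: 22 − 3 = 19.
§7 applies (level before this adjustment is 19 ≥ 11, so +5): 19 + 5 = 24.
Level 24 exceeds the maximum of 19; capped at 19.
Final offense level: 19.
Criminal history: 7 prior points → Category Low (6-9).
Level 19 falls in the 17-19 band.
Grid: Level 17-19 × Category Low = 46-56 months.

46-56 months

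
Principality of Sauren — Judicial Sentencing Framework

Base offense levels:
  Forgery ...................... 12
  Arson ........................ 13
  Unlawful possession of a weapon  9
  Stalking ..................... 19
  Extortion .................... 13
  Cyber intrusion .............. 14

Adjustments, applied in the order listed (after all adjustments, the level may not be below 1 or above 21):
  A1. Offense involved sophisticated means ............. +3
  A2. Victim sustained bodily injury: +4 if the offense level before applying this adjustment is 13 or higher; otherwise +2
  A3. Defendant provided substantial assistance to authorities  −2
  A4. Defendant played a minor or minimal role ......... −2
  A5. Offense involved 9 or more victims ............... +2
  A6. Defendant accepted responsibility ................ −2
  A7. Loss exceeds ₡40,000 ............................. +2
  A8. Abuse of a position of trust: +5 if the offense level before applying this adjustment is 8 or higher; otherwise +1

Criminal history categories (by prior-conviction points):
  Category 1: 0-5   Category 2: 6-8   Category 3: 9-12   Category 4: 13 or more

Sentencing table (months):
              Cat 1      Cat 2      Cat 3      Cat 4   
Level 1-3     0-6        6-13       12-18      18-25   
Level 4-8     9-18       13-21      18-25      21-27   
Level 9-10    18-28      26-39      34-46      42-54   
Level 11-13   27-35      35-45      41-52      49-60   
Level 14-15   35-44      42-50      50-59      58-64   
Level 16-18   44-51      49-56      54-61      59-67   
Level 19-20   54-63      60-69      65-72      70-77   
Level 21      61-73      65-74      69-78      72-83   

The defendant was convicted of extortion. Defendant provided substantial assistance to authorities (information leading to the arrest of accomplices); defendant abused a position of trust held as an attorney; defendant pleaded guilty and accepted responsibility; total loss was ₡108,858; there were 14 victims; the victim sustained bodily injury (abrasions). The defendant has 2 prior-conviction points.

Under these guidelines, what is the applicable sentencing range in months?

Base offense level for extortion: 13.
A2 applies (level before this adjustment is 13 ≥ 13, so +4): 13 + 4 = 17.
A3 applies: 17 − 2 = 15.
A5 applies: 15 + 2 = 17.
A6 applies: 17 − 2 = 15.
A7 applies: 15 + 2 = 17.
A8 applies (level before this adjustment is 17 ≥ 8, so +5): 17 + 5 = 22.
Level 22 exceeds the maximum of 21; capped at 21.
Final offense level: 21.
Criminal history: 2 prior points → Category 1 (0-5).
Level 21 falls in the 21 band.
Grid: Level 21 × Category 1 = 61-73 months.

61-73 months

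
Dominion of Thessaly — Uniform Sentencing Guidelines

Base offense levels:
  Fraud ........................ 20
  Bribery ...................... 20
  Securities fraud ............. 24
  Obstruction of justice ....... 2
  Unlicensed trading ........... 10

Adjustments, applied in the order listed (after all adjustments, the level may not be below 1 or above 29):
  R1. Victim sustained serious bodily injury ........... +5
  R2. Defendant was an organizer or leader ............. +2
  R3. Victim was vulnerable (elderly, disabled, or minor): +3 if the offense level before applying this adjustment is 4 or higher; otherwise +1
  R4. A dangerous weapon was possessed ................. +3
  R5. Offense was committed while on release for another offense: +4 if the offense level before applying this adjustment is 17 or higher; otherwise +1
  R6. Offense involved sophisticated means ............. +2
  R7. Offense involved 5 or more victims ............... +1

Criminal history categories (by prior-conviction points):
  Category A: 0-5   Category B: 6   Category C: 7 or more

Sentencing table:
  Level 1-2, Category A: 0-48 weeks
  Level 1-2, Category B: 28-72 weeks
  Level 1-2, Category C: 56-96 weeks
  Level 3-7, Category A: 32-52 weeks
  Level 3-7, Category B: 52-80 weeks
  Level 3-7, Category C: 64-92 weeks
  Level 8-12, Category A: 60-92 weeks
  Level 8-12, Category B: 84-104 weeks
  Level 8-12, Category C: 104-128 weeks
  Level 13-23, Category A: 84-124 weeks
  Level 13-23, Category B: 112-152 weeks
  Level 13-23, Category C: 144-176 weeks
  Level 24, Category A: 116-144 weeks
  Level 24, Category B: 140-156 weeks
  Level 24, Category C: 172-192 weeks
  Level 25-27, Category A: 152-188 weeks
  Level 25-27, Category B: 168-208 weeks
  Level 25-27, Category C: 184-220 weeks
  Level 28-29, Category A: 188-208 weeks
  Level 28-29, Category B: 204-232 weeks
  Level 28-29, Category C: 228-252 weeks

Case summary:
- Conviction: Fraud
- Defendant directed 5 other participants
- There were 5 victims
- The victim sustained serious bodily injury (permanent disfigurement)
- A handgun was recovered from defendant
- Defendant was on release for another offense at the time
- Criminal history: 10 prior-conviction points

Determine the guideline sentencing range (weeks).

Base offense level for fraud: 20.
R1 applies: 20 + 5 = 25.
R2 applies: 25 + 2 = 27.
R3 does not apply.
R4 applies: 27 + 3 = 30.
R5 applies (level before this adjustment is 30 ≥ 17, so +4): 30 + 4 = 34.
R7 applies: 34 + 1 = 35.
Level 35 exceeds the maximum of 29; capped at 29.
Final offense level: 29.
Criminal history: 10 prior points → Category C (7+).
Level 29 falls in the 28-29 band.
Grid: Level 28-29 × Category C = 228-252 weeks.

228-252 weeks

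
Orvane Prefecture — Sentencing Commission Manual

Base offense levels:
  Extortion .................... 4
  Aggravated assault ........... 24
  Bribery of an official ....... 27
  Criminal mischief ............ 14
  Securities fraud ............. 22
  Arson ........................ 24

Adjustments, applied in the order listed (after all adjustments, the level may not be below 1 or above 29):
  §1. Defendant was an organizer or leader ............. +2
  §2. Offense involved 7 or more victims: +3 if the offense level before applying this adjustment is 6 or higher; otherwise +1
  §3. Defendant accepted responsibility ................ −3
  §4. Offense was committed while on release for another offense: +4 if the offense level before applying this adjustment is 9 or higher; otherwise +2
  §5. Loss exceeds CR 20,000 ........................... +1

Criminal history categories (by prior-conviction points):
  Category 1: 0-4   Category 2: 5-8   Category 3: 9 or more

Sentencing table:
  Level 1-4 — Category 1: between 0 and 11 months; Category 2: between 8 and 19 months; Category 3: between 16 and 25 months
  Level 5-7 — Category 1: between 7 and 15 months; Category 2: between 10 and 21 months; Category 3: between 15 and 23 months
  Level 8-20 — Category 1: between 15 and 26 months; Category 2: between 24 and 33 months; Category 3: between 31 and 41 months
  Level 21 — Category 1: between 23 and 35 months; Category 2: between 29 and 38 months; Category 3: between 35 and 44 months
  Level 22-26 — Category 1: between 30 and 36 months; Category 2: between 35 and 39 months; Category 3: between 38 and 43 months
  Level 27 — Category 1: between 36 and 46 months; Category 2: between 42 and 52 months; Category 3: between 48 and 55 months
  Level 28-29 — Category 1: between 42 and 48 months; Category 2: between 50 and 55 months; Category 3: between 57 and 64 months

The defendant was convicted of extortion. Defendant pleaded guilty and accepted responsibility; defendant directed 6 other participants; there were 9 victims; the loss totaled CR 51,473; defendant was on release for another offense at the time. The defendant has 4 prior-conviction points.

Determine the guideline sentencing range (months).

Base offense level for extortion: 4.
§1 applies: 4 + 2 = 6.
§2 applies (level before this adjustment is 6 ≥ 6, so +3): 6 + 3 = 9.
§3 applies: 9 − 3 = 6.
§4 applies (level before this adjustment is 6 < 9, so +2): 6 + 2 = 8.
§5 applies: 8 + 1 = 9.
Final offense level: 9.
Criminal history: 4 prior points → Category 1 (0-4).
Level 9 falls in the 8-20 band.
Grid: Level 8-20 × Category 1 = 15-26 months.

15-26 months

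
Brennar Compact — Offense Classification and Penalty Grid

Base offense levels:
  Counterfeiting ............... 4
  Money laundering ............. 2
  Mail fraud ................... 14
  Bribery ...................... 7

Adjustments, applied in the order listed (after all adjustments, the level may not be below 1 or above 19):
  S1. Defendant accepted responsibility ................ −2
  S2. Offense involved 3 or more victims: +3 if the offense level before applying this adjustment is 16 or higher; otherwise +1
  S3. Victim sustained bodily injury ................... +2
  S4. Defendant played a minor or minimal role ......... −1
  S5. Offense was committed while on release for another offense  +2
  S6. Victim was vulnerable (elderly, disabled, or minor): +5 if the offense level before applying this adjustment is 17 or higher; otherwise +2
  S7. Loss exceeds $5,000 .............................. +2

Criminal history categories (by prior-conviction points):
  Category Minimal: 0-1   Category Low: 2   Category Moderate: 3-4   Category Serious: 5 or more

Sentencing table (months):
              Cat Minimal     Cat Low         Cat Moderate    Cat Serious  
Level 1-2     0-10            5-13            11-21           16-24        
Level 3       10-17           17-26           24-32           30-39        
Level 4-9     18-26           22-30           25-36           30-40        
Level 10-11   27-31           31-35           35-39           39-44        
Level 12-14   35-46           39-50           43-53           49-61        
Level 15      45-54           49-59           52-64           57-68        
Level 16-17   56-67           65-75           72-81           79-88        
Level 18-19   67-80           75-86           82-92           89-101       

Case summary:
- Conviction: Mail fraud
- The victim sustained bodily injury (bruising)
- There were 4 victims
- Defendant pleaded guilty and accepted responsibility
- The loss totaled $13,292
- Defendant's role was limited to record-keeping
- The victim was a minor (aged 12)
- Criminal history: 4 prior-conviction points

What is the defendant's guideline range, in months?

82-92 months

Base offense level for mail fraud: 14.
S1 applies: 14 − 2 = 12.
S2 applies (level before this adjustment is 12 < 16, so +1): 12 + 1 = 13.
S3 applies: 13 + 2 = 15.
S4 applies: 15 − 1 = 14.
S6 applies (level before this adjustment is 14 < 17, so +2): 14 + 2 = 16.
S7 applies: 16 + 2 = 18.
Final offense level: 18.
Criminal history: 4 prior points → Category Moderate (3-4).
Level 18 falls in the 18-19 band.
Grid: Level 18-19 × Category Moderate = 82-92 months.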